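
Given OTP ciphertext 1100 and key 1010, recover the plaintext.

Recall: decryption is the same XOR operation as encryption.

Step 1: XOR ciphertext with key:
  Ciphertext: 1100
  Key:        1010
  XOR:        0110
Step 2: Plaintext = 0110 = 6 in decimal.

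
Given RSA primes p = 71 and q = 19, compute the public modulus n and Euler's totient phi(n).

Step 1: n = p * q = 71 * 19 = 1349.
Step 2: phi(n) = (p-1)(q-1) = 70 * 18 = 1260.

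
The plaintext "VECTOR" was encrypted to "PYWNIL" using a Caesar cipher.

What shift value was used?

Step 1: Compare first letters: V (position 21) -> P (position 15).
Step 2: Shift = (15 - 21) mod 26 = 20.
The shift value is 20.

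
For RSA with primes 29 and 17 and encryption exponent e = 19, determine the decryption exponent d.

Step 1: n = 29 * 17 = 493.
Step 2: phi(n) = 28 * 16 = 448.
Step 3: Find d such that 19 * d = 1 (mod 448).
Step 4: d = 19^(-1) mod 448 = 283.
Verification: 19 * 283 = 5377 = 12 * 448 + 1.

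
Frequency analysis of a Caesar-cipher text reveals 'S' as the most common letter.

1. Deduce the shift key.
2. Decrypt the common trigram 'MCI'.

Step 1: In English, 'E' is the most frequent letter (12.7%).
Step 2: The most frequent ciphertext letter is 'S' (position 18).
Step 3: Shift = (18 - 4) mod 26 = 14.
Step 4: Decrypt 'MCI' by shifting back 14:
  M -> Y
  C -> O
  I -> U
Step 5: 'MCI' decrypts to 'YOU'.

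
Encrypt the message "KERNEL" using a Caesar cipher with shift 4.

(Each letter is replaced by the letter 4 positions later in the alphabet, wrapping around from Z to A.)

Step 1: For each letter, shift forward by 4 positions (mod 26).
  K (position 10) -> position (10+4) mod 26 = 14 -> O
  E (position 4) -> position (4+4) mod 26 = 8 -> I
  R (position 17) -> position (17+4) mod 26 = 21 -> V
  N (position 13) -> position (13+4) mod 26 = 17 -> R
  E (position 4) -> position (4+4) mod 26 = 8 -> I
  L (position 11) -> position (11+4) mod 26 = 15 -> P
Result: OIVRIP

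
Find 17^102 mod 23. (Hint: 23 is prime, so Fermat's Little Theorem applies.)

Step 1: Since 23 is prime, by Fermat's Little Theorem: 17^22 = 1 (mod 23).
Step 2: Reduce exponent: 102 mod 22 = 14.
Step 3: So 17^102 = 17^14 (mod 23).
Step 4: 17^14 mod 23 = 9.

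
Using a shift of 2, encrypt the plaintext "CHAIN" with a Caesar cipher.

Step 1: For each letter, shift forward by 2 positions (mod 26).
  C (position 2) -> position (2+2) mod 26 = 4 -> E
  H (position 7) -> position (7+2) mod 26 = 9 -> J
  A (position 0) -> position (0+2) mod 26 = 2 -> C
  I (position 8) -> position (8+2) mod 26 = 10 -> K
  N (position 13) -> position (13+2) mod 26 = 15 -> P
Result: EJCKP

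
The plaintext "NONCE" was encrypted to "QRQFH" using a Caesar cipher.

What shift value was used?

Step 1: Compare first letters: N (position 13) -> Q (position 16).
Step 2: Shift = (16 - 13) mod 26 = 3.
The shift value is 3.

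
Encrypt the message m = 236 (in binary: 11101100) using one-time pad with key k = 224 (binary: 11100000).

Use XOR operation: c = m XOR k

Step 1: Write out the XOR operation bit by bit:
  Message: 11101100
  Key:     11100000
  XOR:     00001100
Step 2: Convert to decimal: 00001100 = 12.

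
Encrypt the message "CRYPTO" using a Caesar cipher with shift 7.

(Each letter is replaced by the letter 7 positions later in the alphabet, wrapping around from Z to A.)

Step 1: For each letter, shift forward by 7 positions (mod 26).
  C (position 2) -> position (2+7) mod 26 = 9 -> J
  R (position 17) -> position (17+7) mod 26 = 24 -> Y
  Y (position 24) -> position (24+7) mod 26 = 5 -> F
  P (position 15) -> position (15+7) mod 26 = 22 -> W
  T (position 19) -> position (19+7) mod 26 = 0 -> A
  O (position 14) -> position (14+7) mod 26 = 21 -> V
Result: JYFWAV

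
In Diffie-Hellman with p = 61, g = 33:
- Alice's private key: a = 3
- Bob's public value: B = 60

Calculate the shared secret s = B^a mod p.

Step 1: s = B^a mod p = 60^3 mod 61.
  60^1 mod 61 = 60
  60^2 mod 61 = (60 * 60) mod 61 = 1
  60^3 mod 61 = (1 * 60) mod 61 = 60
Result: shared secret = 60.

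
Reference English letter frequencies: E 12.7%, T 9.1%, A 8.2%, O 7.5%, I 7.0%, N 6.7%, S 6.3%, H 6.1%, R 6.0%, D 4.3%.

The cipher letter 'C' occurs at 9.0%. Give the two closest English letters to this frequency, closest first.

Step 1: Observed frequency of 'C' is 9.0%.
Step 2: Compute distances to each reference frequency and sort:
  T (9.1%): difference = 0.1% <-- BEST
  A (8.2%): difference = 0.8% <-- RUNNER-UP
  O (7.5%): difference = 1.5%
  I (7.0%): difference = 2.0%
  N (6.7%): difference = 2.3%
Step 3: Most likely is 'T' (9.1%, diff 0.1%); second most likely is 'A' (8.2%, diff 0.8%).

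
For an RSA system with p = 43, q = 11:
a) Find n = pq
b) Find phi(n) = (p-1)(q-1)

Step 1: n = p * q = 43 * 11 = 473.
Step 2: phi(n) = (p-1)(q-1) = 42 * 10 = 420.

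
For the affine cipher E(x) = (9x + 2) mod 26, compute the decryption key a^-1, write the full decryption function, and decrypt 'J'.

Step 1: Find a^-1, the modular inverse of 9 mod 26.
Step 2: We need 9 * a^-1 = 1 (mod 26).
Step 3: 9 * 3 = 27 = 1 * 26 + 1, so a^-1 = 3.
Step 4: D(y) = 3(y - 2) mod 26.
Step 5: Apply to 'J' (y = 9): D(9) = 3 * (9 - 2) mod 26 = 3 * 7 mod 26 = 21 -> 'V'.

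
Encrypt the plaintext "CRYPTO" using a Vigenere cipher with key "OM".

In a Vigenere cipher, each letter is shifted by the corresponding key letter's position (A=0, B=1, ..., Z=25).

Step 1: Repeat key to match plaintext length:
  Plaintext: CRYPTO
  Key:       OMOMOM
Step 2: Encrypt each letter:
  C(2) + O(14) = (2+14) mod 26 = 16 = Q
  R(17) + M(12) = (17+12) mod 26 = 3 = D
  Y(24) + O(14) = (24+14) mod 26 = 12 = M
  P(15) + M(12) = (15+12) mod 26 = 1 = B
  T(19) + O(14) = (19+14) mod 26 = 7 = H
  O(14) + M(12) = (14+12) mod 26 = 0 = A
Ciphertext: QDMBHA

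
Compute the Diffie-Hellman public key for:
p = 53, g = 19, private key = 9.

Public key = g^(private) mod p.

Step 1: A = g^a mod p = 19^9 mod 53.
  19^1 mod 53 = 19
  19^2 mod 53 = (19 * 19) mod 53 = 43
  19^3 mod 53 = (43 * 19) mod 53 = 22
  19^4 mod 53 = (22 * 19) mod 53 = 47
  19^5 mod 53 = (47 * 19) mod 53 = 45
  19^6 mod 53 = (45 * 19) mod 53 = 7
  19^7 mod 53 = (7 * 19) mod 53 = 27
  19^8 mod 53 = (27 * 19) mod 53 = 36
  19^9 mod 53 = (36 * 19) mod 53 = 48
Result: A = 48.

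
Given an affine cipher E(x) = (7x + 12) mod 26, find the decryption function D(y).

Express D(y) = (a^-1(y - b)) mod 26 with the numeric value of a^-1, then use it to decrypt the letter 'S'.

Step 1: Find a^-1, the modular inverse of 7 mod 26.
Step 2: We need 7 * a^-1 = 1 (mod 26).
Step 3: 7 * 15 = 105 = 4 * 26 + 1, so a^-1 = 15.
Step 4: D(y) = 15(y - 12) mod 26.
Step 5: Apply to 'S' (y = 18): D(18) = 15 * (18 - 12) mod 26 = 15 * 6 mod 26 = 12 -> 'M'.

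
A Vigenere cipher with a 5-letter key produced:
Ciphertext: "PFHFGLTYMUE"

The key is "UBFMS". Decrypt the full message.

Step 1: Key 'UBFMS' has length 5. Extended key: UBFMSUBFMSU
Step 2: Decrypt each position:
  P(15) - U(20) = 21 = V
  F(5) - B(1) = 4 = E
  H(7) - F(5) = 2 = C
  F(5) - M(12) = 19 = T
  G(6) - S(18) = 14 = O
  L(11) - U(20) = 17 = R
  T(19) - B(1) = 18 = S
  Y(24) - F(5) = 19 = T
  M(12) - M(12) = 0 = A
  U(20) - S(18) = 2 = C
  E(4) - U(20) = 10 = K
Plaintext: VECTORSTACK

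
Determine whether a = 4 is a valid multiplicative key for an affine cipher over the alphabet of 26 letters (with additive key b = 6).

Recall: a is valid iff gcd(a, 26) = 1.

Step 1: Compute gcd(4, 26).
Step 2: gcd(4, 26) = 2.
Since gcd = 2 != 1, 4 shares a common factor with 26, so it cannot be used.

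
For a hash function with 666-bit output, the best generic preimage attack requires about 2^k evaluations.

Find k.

Step 1: The hash has a 666-bit output.
Step 2: Preimage resistance means: given a digest h(x), it should be infeasible to find any input that hashes to it.
With a 666-bit output there are 2^666 possible digests, so a generic brute-force preimage search costs about 2^666 evaluations.
Step 3: Security level = 666 bits.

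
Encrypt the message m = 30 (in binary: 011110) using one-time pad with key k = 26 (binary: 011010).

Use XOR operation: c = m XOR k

Step 1: Write out the XOR operation bit by bit:
  Message: 011110
  Key:     011010
  XOR:     000100
Step 2: Convert to decimal: 000100 = 4.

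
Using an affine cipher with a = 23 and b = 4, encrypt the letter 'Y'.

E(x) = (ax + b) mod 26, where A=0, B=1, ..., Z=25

Step 1: Convert 'Y' to number: x = 24.
Step 2: E(24) = (23 * 24 + 4) mod 26 = 556 mod 26 = 10.
Step 3: Convert 10 back to letter: K.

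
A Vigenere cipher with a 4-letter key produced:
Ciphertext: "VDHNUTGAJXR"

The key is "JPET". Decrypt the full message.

Step 1: Key 'JPET' has length 4. Extended key: JPETJPETJPE
Step 2: Decrypt each position:
  V(21) - J(9) = 12 = M
  D(3) - P(15) = 14 = O
  H(7) - E(4) = 3 = D
  N(13) - T(19) = 20 = U
  U(20) - J(9) = 11 = L
  T(19) - P(15) = 4 = E
  G(6) - E(4) = 2 = C
  A(0) - T(19) = 7 = H
  J(9) - J(9) = 0 = A
  X(23) - P(15) = 8 = I
  R(17) - E(4) = 13 = N
Plaintext: MODULECHAIN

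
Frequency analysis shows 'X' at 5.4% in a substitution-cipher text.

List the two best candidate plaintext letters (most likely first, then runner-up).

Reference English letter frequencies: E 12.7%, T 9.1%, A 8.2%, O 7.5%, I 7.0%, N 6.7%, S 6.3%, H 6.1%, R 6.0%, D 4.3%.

Step 1: Observed frequency of 'X' is 5.4%.
Step 2: Compute distances to each reference frequency and sort:
  R (6.0%): difference = 0.6% <-- BEST
  H (6.1%): difference = 0.7% <-- RUNNER-UP
  S (6.3%): difference = 0.9%
  D (4.3%): difference = 1.1%
  N (6.7%): difference = 1.3%
Step 3: Most likely is 'R' (6.0%, diff 0.6%); second most likely is 'H' (6.1%, diff 0.7%).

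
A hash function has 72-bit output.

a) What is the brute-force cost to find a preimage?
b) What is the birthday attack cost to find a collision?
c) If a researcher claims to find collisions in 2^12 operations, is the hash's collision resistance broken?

Step 1: Preimage resistance requires brute-force of 2^72 operations.
Step 2: Collision resistance (birthday bound) = 2^(72/2) = 2^36.
Step 3: The claimed attack costs 2^12 operations.
Step 4: Since 2^12 < 2^36, the claimed attack beats the generic birthday bound, so collision resistance is broken.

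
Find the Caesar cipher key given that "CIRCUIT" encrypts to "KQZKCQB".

Step 1: Compare first letters: C (position 2) -> K (position 10).
Step 2: Shift = (10 - 2) mod 26 = 8.
The shift value is 8.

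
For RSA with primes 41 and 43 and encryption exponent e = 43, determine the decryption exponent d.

Step 1: n = 41 * 43 = 1763.
Step 2: phi(n) = 40 * 42 = 1680.
Step 3: Find d such that 43 * d = 1 (mod 1680).
Step 4: d = 43^(-1) mod 1680 = 547.
Verification: 43 * 547 = 23521 = 14 * 1680 + 1.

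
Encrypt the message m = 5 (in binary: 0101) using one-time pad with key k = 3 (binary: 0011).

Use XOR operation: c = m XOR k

Step 1: Write out the XOR operation bit by bit:
  Message: 0101
  Key:     0011
  XOR:     0110
Step 2: Convert to decimal: 0110 = 6.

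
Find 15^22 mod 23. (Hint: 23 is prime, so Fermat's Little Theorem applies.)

Step 1: Since 23 is prime, by Fermat's Little Theorem: 15^22 = 1 (mod 23).
Step 2: Reduce exponent: 22 mod 22 = 0.
Step 3: So 15^22 = 15^0 (mod 23).
Step 4: 15^0 mod 23 = 1.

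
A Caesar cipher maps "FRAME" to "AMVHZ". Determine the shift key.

Step 1: Compare first letters: F (position 5) -> A (position 0).
Step 2: Shift = (0 - 5) mod 26 = 21.
The shift value is 21.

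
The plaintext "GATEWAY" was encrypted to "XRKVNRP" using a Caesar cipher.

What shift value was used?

Step 1: Compare first letters: G (position 6) -> X (position 23).
Step 2: Shift = (23 - 6) mod 26 = 17.
The shift value is 17.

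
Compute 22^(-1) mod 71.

Step 1: We need x such that 22 * x = 1 (mod 71).
Step 2: Using the extended Euclidean algorithm or trial:
  22 * 42 = 924 = 13 * 71 + 1.
Step 3: Since 924 mod 71 = 1, the inverse is x = 42.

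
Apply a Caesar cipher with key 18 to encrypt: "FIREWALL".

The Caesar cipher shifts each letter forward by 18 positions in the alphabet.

Step 1: For each letter, shift forward by 18 positions (mod 26).
  F (position 5) -> position (5+18) mod 26 = 23 -> X
  I (position 8) -> position (8+18) mod 26 = 0 -> A
  R (position 17) -> position (17+18) mod 26 = 9 -> J
  E (position 4) -> position (4+18) mod 26 = 22 -> W
  W (position 22) -> position (22+18) mod 26 = 14 -> O
  A (position 0) -> position (0+18) mod 26 = 18 -> S
  L (position 11) -> position (11+18) mod 26 = 3 -> D
  L (position 11) -> position (11+18) mod 26 = 3 -> D
Result: XAJWOSDD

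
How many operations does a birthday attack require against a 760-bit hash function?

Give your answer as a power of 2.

Step 1: The birthday paradox gives collision probability ~50% after sqrt(2^n) = 2^(n/2) hashes.
Step 2: For 760-bit output: 2^(760/2) = 2^380.
Step 3: Approximately 2^380 hash computations needed.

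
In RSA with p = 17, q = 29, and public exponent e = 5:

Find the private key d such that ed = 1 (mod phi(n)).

Step 1: n = 17 * 29 = 493.
Step 2: phi(n) = 16 * 28 = 448.
Step 3: Find d such that 5 * d = 1 (mod 448).
Step 4: d = 5^(-1) mod 448 = 269.
Verification: 5 * 269 = 1345 = 3 * 448 + 1.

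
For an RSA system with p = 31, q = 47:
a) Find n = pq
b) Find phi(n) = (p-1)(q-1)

Step 1: n = p * q = 31 * 47 = 1457.
Step 2: phi(n) = (p-1)(q-1) = 30 * 46 = 1380.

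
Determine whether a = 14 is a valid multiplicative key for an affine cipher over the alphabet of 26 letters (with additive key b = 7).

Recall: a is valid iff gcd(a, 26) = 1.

Step 1: Compute gcd(14, 26).
Step 2: gcd(14, 26) = 2.
Since gcd = 2 != 1, 14 shares a common factor with 26, so it cannot be used.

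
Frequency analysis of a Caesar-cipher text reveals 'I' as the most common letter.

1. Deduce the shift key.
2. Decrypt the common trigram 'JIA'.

Step 1: In English, 'E' is the most frequent letter (12.7%).
Step 2: The most frequent ciphertext letter is 'I' (position 8).
Step 3: Shift = (8 - 4) mod 26 = 4.
Step 4: Decrypt 'JIA' by shifting back 4:
  J -> F
  I -> E
  A -> W
Step 5: 'JIA' decrypts to 'FEW'.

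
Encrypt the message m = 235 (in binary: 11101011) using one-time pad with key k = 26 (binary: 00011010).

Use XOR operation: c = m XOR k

Step 1: Write out the XOR operation bit by bit:
  Message: 11101011
  Key:     00011010
  XOR:     11110001
Step 2: Convert to decimal: 11110001 = 241.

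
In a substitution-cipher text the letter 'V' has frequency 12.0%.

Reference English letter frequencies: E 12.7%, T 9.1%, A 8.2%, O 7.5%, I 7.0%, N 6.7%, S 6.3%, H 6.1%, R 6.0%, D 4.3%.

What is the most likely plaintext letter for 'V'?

Step 1: The observed frequency is 12.0%.
Step 2: Compare with English frequencies:
  E: 12.7% (difference: 0.7%) <-- closest
  T: 9.1% (difference: 2.9%)
  A: 8.2% (difference: 3.8%)
  O: 7.5% (difference: 4.5%)
  I: 7.0% (difference: 5.0%)
  N: 6.7% (difference: 5.3%)
  S: 6.3% (difference: 5.7%)
  H: 6.1% (difference: 5.9%)
  R: 6.0% (difference: 6.0%)
  D: 4.3% (difference: 7.7%)
Step 3: 'V' most likely represents 'E' (frequency 12.7%).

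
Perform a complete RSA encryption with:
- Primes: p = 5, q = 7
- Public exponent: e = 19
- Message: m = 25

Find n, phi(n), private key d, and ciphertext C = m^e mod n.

Step 1: n = 5 * 7 = 35.
Step 2: phi(n) = (5-1)(7-1) = 4 * 6 = 24.
Step 3: Find d = 19^(-1) mod 24 = 19.
  Verify: 19 * 19 = 361 = 1 (mod 24).
Step 4: C = 25^19 mod 35 = 25.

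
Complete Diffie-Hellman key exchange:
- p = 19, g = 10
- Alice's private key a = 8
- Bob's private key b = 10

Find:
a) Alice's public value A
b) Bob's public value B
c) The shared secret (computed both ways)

Step 1: A = g^a mod p = 10^8 mod 19 = 17.
Step 2: B = g^b mod p = 10^10 mod 19 = 9.
Step 3: Alice computes s = B^a mod p = 9^8 mod 19 = 17.
Step 4: Bob computes s = A^b mod p = 17^10 mod 19 = 17.
Both sides agree: shared secret = 17.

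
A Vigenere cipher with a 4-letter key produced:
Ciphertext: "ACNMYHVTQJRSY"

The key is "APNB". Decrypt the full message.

Step 1: Key 'APNB' has length 4. Extended key: APNBAPNBAPNBA
Step 2: Decrypt each position:
  A(0) - A(0) = 0 = A
  C(2) - P(15) = 13 = N
  N(13) - N(13) = 0 = A
  M(12) - B(1) = 11 = L
  Y(24) - A(0) = 24 = Y
  H(7) - P(15) = 18 = S
  V(21) - N(13) = 8 = I
  T(19) - B(1) = 18 = S
  Q(16) - A(0) = 16 = Q
  J(9) - P(15) = 20 = U
  R(17) - N(13) = 4 = E
  S(18) - B(1) = 17 = R
  Y(24) - A(0) = 24 = Y
Plaintext: ANALYSISQUERY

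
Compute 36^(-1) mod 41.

Step 1: We need x such that 36 * x = 1 (mod 41).
Step 2: Using the extended Euclidean algorithm or trial:
  36 * 8 = 288 = 7 * 41 + 1.
Step 3: Since 288 mod 41 = 1, the inverse is x = 8.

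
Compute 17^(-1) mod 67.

Step 1: We need x such that 17 * x = 1 (mod 67).
Step 2: Using the extended Euclidean algorithm or trial:
  17 * 4 = 68 = 1 * 67 + 1.
Step 3: Since 68 mod 67 = 1, the inverse is x = 4.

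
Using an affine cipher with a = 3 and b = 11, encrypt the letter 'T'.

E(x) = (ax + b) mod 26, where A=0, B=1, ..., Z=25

Step 1: Convert 'T' to number: x = 19.
Step 2: E(19) = (3 * 19 + 11) mod 26 = 68 mod 26 = 16.
Step 3: Convert 16 back to letter: Q.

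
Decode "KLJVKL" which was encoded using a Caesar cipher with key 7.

Step 1: Reverse the shift by subtracting 7 from each letter position.
  K (position 10) -> position (10-7) mod 26 = 3 -> D
  L (position 11) -> position (11-7) mod 26 = 4 -> E
  J (position 9) -> position (9-7) mod 26 = 2 -> C
  V (position 21) -> position (21-7) mod 26 = 14 -> O
  K (position 10) -> position (10-7) mod 26 = 3 -> D
  L (position 11) -> position (11-7) mod 26 = 4 -> E
Decrypted message: DECODE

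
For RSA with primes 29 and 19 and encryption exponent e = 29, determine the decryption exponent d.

Step 1: n = 29 * 19 = 551.
Step 2: phi(n) = 28 * 18 = 504.
Step 3: Find d such that 29 * d = 1 (mod 504).
Step 4: d = 29^(-1) mod 504 = 365.
Verification: 29 * 365 = 10585 = 21 * 504 + 1.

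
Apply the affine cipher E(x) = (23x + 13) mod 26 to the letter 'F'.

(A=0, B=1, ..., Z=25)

Step 1: Convert 'F' to number: x = 5.
Step 2: E(5) = (23 * 5 + 13) mod 26 = 128 mod 26 = 24.
Step 3: Convert 24 back to letter: Y.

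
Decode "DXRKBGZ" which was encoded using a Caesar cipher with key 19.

Step 1: Reverse the shift by subtracting 19 from each letter position.
  D (position 3) -> position (3-19) mod 26 = 10 -> K
  X (position 23) -> position (23-19) mod 26 = 4 -> E
  R (position 17) -> position (17-19) mod 26 = 24 -> Y
  K (position 10) -> position (10-19) mod 26 = 17 -> R
  B (position 1) -> position (1-19) mod 26 = 8 -> I
  G (position 6) -> position (6-19) mod 26 = 13 -> N
  Z (position 25) -> position (25-19) mod 26 = 6 -> G
Decrypted message: KEYRING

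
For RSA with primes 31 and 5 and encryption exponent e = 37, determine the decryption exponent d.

Step 1: n = 31 * 5 = 155.
Step 2: phi(n) = 30 * 4 = 120.
Step 3: Find d such that 37 * d = 1 (mod 120).
Step 4: d = 37^(-1) mod 120 = 13.
Verification: 37 * 13 = 481 = 4 * 120 + 1.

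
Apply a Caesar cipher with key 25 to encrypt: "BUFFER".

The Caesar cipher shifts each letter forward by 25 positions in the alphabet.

Step 1: For each letter, shift forward by 25 positions (mod 26).
  B (position 1) -> position (1+25) mod 26 = 0 -> A
  U (position 20) -> position (20+25) mod 26 = 19 -> T
  F (position 5) -> position (5+25) mod 26 = 4 -> E
  F (position 5) -> position (5+25) mod 26 = 4 -> E
  E (position 4) -> position (4+25) mod 26 = 3 -> D
  R (position 17) -> position (17+25) mod 26 = 16 -> Q
Result: ATEEDQ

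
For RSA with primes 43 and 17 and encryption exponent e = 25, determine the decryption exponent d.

Step 1: n = 43 * 17 = 731.
Step 2: phi(n) = 42 * 16 = 672.
Step 3: Find d such that 25 * d = 1 (mod 672).
Step 4: d = 25^(-1) mod 672 = 457.
Verification: 25 * 457 = 11425 = 17 * 672 + 1.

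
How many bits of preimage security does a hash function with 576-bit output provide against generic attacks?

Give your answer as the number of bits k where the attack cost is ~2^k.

Step 1: The hash has a 576-bit output.
Step 2: Preimage resistance means: given a digest h(x), it should be infeasible to find any input that hashes to it.
With a 576-bit output there are 2^576 possible digests, so a generic brute-force preimage search costs about 2^576 evaluations.
Step 3: Security level = 576 bits.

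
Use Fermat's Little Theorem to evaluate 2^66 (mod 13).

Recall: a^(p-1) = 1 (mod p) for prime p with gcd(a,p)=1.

Step 1: Since 13 is prime, by Fermat's Little Theorem: 2^12 = 1 (mod 13).
Step 2: Reduce exponent: 66 mod 12 = 6.
Step 3: So 2^66 = 2^6 (mod 13).
Step 4: 2^6 mod 13 = 12.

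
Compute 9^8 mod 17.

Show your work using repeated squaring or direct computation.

Step 1: Compute 9^8 mod 17 step by step, reducing modulo 17 at each step.
  9^1 mod 17 = 9
  9^2 mod 17 = (9 * 9) mod 17 = 13
  9^3 mod 17 = (13 * 9) mod 17 = 15
  9^4 mod 17 = (15 * 9) mod 17 = 16
  9^5 mod 17 = (16 * 9) mod 17 = 8
  9^6 mod 17 = (8 * 9) mod 17 = 4
  9^7 mod 17 = (4 * 9) mod 17 = 2
  9^8 mod 17 = (2 * 9) mod 17 = 1
Step 2: Result = 1.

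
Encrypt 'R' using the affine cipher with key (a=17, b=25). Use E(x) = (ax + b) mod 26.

Step 1: Convert 'R' to number: x = 17.
Step 2: E(17) = (17 * 17 + 25) mod 26 = 314 mod 26 = 2.
Step 3: Convert 2 back to letter: C.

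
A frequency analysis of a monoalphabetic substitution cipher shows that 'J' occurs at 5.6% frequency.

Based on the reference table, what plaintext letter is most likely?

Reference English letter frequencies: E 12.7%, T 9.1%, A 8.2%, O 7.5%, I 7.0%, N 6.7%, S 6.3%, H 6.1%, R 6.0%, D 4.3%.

Step 1: The observed frequency is 5.6%.
Step 2: Compare with English frequencies:
  E: 12.7% (difference: 7.1%)
  T: 9.1% (difference: 3.5%)
  A: 8.2% (difference: 2.6%)
  O: 7.5% (difference: 1.9%)
  I: 7.0% (difference: 1.4%)
  N: 6.7% (difference: 1.1%)
  S: 6.3% (difference: 0.7%)
  H: 6.1% (difference: 0.5%)
  R: 6.0% (difference: 0.4%) <-- closest
  D: 4.3% (difference: 1.3%)
Step 3: 'J' most likely represents 'R' (frequency 6.0%).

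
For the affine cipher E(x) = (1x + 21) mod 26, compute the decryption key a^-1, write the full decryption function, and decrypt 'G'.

Step 1: Find a^-1, the modular inverse of 1 mod 26.
Step 2: We need 1 * a^-1 = 1 (mod 26).
Step 3: 1 * 1 = 1 = 0 * 26 + 1, so a^-1 = 1.
Step 4: D(y) = 1(y - 21) mod 26.
Step 5: Apply to 'G' (y = 6): D(6) = 1 * (6 - 21) mod 26 = 1 * -15 mod 26 = 11 -> 'L'.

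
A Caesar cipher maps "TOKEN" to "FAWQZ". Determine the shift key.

Step 1: Compare first letters: T (position 19) -> F (position 5).
Step 2: Shift = (5 - 19) mod 26 = 12.
The shift value is 12.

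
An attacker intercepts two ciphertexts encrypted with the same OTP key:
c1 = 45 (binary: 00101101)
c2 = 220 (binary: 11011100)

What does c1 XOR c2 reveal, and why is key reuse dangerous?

Step 1: c1 XOR c2 = (m1 XOR k) XOR (m2 XOR k).
Step 2: By XOR associativity/commutativity: = m1 XOR m2 XOR k XOR k = m1 XOR m2.
Step 3: 00101101 XOR 11011100 = 11110001 = 241.
Step 4: The key cancels out! An attacker learns m1 XOR m2 = 241, revealing the relationship between plaintexts.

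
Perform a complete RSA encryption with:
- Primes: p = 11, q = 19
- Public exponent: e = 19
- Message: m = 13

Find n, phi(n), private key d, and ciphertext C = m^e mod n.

Step 1: n = 11 * 19 = 209.
Step 2: phi(n) = (11-1)(19-1) = 10 * 18 = 180.
Step 3: Find d = 19^(-1) mod 180 = 19.
  Verify: 19 * 19 = 361 = 1 (mod 180).
Step 4: C = 13^19 mod 209 = 127.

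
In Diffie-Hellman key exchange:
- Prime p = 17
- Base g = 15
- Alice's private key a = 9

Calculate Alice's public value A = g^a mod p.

Step 1: A = g^a mod p = 15^9 mod 17.
  15^1 mod 17 = 15
  15^2 mod 17 = (15 * 15) mod 17 = 4
  15^3 mod 17 = (4 * 15) mod 17 = 9
  15^4 mod 17 = (9 * 15) mod 17 = 16
  15^5 mod 17 = (16 * 15) mod 17 = 2
  15^6 mod 17 = (2 * 15) mod 17 = 13
  15^7 mod 17 = (13 * 15) mod 17 = 8
  15^8 mod 17 = (8 * 15) mod 17 = 1
  15^9 mod 17 = (1 * 15) mod 17 = 15
Result: A = 15.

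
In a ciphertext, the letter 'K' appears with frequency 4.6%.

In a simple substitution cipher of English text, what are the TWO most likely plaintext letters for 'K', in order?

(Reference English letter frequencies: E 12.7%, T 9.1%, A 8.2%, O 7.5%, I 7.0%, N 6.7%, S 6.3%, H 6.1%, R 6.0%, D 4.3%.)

Step 1: Observed frequency of 'K' is 4.6%.
Step 2: Compute distances to each reference frequency and sort:
  D (4.3%): difference = 0.3% <-- BEST
  R (6.0%): difference = 1.4% <-- RUNNER-UP
  H (6.1%): difference = 1.5%
  S (6.3%): difference = 1.7%
  N (6.7%): difference = 2.1%
Step 3: Most likely is 'D' (4.3%, diff 0.3%); second most likely is 'R' (6.0%, diff 1.4%).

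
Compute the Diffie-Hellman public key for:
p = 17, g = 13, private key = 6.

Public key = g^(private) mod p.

Step 1: A = g^a mod p = 13^6 mod 17.
  13^1 mod 17 = 13
  13^2 mod 17 = (13 * 13) mod 17 = 16
  13^3 mod 17 = (16 * 13) mod 17 = 4
  13^4 mod 17 = (4 * 13) mod 17 = 1
  13^5 mod 17 = (1 * 13) mod 17 = 13
  13^6 mod 17 = (13 * 13) mod 17 = 16
Result: A = 16.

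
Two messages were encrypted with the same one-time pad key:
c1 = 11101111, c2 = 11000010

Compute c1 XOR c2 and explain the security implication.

Step 1: c1 XOR c2 = (m1 XOR k) XOR (m2 XOR k).
Step 2: By XOR associativity/commutativity: = m1 XOR m2 XOR k XOR k = m1 XOR m2.
Step 3: 11101111 XOR 11000010 = 00101101 = 45.
Step 4: The key cancels out! An attacker learns m1 XOR m2 = 45, revealing the relationship between plaintexts.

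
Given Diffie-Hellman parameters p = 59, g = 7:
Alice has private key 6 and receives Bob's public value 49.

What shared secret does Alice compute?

Step 1: s = B^a mod p = 49^6 mod 59.
  49^1 mod 59 = 49
  49^2 mod 59 = (49 * 49) mod 59 = 41
  49^3 mod 59 = (41 * 49) mod 59 = 3
  49^4 mod 59 = (3 * 49) mod 59 = 29
  49^5 mod 59 = (29 * 49) mod 59 = 5
  49^6 mod 59 = (5 * 49) mod 59 = 9
Result: shared secret = 9.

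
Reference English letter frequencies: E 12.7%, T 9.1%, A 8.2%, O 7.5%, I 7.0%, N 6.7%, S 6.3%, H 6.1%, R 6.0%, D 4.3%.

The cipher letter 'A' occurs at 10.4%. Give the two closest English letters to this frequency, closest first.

Step 1: Observed frequency of 'A' is 10.4%.
Step 2: Compute distances to each reference frequency and sort:
  T (9.1%): difference = 1.3% <-- BEST
  A (8.2%): difference = 2.2% <-- RUNNER-UP
  E (12.7%): difference = 2.3%
  O (7.5%): difference = 2.9%
  I (7.0%): difference = 3.4%
Step 3: Most likely is 'T' (9.1%, diff 1.3%); second most likely is 'A' (8.2%, diff 2.2%).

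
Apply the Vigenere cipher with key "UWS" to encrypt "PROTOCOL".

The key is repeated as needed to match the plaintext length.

Step 1: Repeat key to match plaintext length:
  Plaintext: PROTOCOL
  Key:       UWSUWSUW
Step 2: Encrypt each letter:
  P(15) + U(20) = (15+20) mod 26 = 9 = J
  R(17) + W(22) = (17+22) mod 26 = 13 = N
  O(14) + S(18) = (14+18) mod 26 = 6 = G
  T(19) + U(20) = (19+20) mod 26 = 13 = N
  O(14) + W(22) = (14+22) mod 26 = 10 = K
  C(2) + S(18) = (2+18) mod 26 = 20 = U
  O(14) + U(20) = (14+20) mod 26 = 8 = I
  L(11) + W(22) = (11+22) mod 26 = 7 = H
Ciphertext: JNGNKUIH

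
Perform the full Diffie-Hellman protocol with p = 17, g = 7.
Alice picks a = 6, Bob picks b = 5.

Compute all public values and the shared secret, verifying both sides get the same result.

Step 1: A = g^a mod p = 7^6 mod 17 = 9.
Step 2: B = g^b mod p = 7^5 mod 17 = 11.
Step 3: Alice computes s = B^a mod p = 11^6 mod 17 = 8.
Step 4: Bob computes s = A^b mod p = 9^5 mod 17 = 8.
Both sides agree: shared secret = 8.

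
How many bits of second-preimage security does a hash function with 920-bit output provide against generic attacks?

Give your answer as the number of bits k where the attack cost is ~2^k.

Step 1: The hash has a 920-bit output.
Step 2: Second-preimage resistance means: given a specific input x, it should be infeasible to find a different y with h(y) = h(x).
With a 920-bit output, a generic search for a second preimage costs about 2^920 evaluations (each trial matches the fixed target with probability 2^-920).
Step 3: Security level = 920 bits.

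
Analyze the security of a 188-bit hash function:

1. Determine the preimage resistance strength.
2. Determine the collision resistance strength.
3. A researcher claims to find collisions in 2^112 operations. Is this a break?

Step 1: Preimage resistance requires brute-force of 2^188 operations.
Step 2: Collision resistance (birthday bound) = 2^(188/2) = 2^94.
Step 3: The claimed attack costs 2^112 operations.
Step 4: Since 2^112 >= 2^94, the claimed attack is no faster than the generic birthday attack, so this does not break collision resistance.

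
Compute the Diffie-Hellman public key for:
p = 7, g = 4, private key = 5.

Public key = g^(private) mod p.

Step 1: A = g^a mod p = 4^5 mod 7.
  4^1 mod 7 = 4
  4^2 mod 7 = (4 * 4) mod 7 = 2
  4^3 mod 7 = (2 * 4) mod 7 = 1
  4^4 mod 7 = (1 * 4) mod 7 = 4
  4^5 mod 7 = (4 * 4) mod 7 = 2
Result: A = 2.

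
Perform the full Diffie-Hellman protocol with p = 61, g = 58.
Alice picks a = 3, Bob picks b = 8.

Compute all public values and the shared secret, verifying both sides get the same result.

Step 1: A = g^a mod p = 58^3 mod 61 = 34.
Step 2: B = g^b mod p = 58^8 mod 61 = 34.
Step 3: Alice computes s = B^a mod p = 34^3 mod 61 = 20.
Step 4: Bob computes s = A^b mod p = 34^8 mod 61 = 20.
Both sides agree: shared secret = 20.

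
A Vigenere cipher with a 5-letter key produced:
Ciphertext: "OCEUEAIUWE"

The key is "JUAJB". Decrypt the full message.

Step 1: Key 'JUAJB' has length 5. Extended key: JUAJBJUAJB
Step 2: Decrypt each position:
  O(14) - J(9) = 5 = F
  C(2) - U(20) = 8 = I
  E(4) - A(0) = 4 = E
  U(20) - J(9) = 11 = L
  E(4) - B(1) = 3 = D
  A(0) - J(9) = 17 = R
  I(8) - U(20) = 14 = O
  U(20) - A(0) = 20 = U
  W(22) - J(9) = 13 = N
  E(4) - B(1) = 3 = D
Plaintext: FIELDROUND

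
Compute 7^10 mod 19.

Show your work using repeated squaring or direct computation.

Step 1: Compute 7^10 mod 19 step by step, reducing modulo 19 at each step.
  7^1 mod 19 = 7
  7^2 mod 19 = (7 * 7) mod 19 = 11
  7^3 mod 19 = (11 * 7) mod 19 = 1
  7^4 mod 19 = (1 * 7) mod 19 = 7
  7^5 mod 19 = (7 * 7) mod 19 = 11
  7^6 mod 19 = (11 * 7) mod 19 = 1
  7^7 mod 19 = (1 * 7) mod 19 = 7
  7^8 mod 19 = (7 * 7) mod 19 = 11
  7^9 mod 19 = (11 * 7) mod 19 = 1
  7^10 mod 19 = (1 * 7) mod 19 = 7
Step 2: Result = 7.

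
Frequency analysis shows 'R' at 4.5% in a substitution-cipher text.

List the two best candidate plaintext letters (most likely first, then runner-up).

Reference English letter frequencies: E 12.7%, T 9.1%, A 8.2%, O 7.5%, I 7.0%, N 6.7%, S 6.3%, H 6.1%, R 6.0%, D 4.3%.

Step 1: Observed frequency of 'R' is 4.5%.
Step 2: Compute distances to each reference frequency and sort:
  D (4.3%): difference = 0.2% <-- BEST
  R (6.0%): difference = 1.5% <-- RUNNER-UP
  H (6.1%): difference = 1.6%
  S (6.3%): difference = 1.8%
  N (6.7%): difference = 2.2%
Step 3: Most likely is 'D' (4.3%, diff 0.2%); second most likely is 'R' (6.0%, diff 1.5%).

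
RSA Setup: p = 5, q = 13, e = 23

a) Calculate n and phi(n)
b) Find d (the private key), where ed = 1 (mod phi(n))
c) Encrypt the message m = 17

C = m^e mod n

Step 1: n = 5 * 13 = 65.
Step 2: phi(n) = (5-1)(13-1) = 4 * 12 = 48.
Step 3: Find d = 23^(-1) mod 48 = 23.
  Verify: 23 * 23 = 529 = 1 (mod 48).
Step 4: C = 17^23 mod 65 = 23.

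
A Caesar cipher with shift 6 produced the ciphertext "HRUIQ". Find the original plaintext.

Step 1: Reverse the shift by subtracting 6 from each letter position.
  H (position 7) -> position (7-6) mod 26 = 1 -> B
  R (position 17) -> position (17-6) mod 26 = 11 -> L
  U (position 20) -> position (20-6) mod 26 = 14 -> O
  I (position 8) -> position (8-6) mod 26 = 2 -> C
  Q (position 16) -> position (16-6) mod 26 = 10 -> K
Decrypted message: BLOCK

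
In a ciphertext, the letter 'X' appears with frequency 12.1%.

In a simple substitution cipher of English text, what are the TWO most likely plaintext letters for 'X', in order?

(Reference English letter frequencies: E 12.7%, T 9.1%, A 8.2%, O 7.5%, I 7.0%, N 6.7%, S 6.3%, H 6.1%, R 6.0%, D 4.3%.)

Step 1: Observed frequency of 'X' is 12.1%.
Step 2: Compute distances to each reference frequency and sort:
  E (12.7%): difference = 0.6% <-- BEST
  T (9.1%): difference = 3.0% <-- RUNNER-UP
  A (8.2%): difference = 3.9%
  O (7.5%): difference = 4.6%
  I (7.0%): difference = 5.1%
Step 3: Most likely is 'E' (12.7%, diff 0.6%); second most likely is 'T' (9.1%, diff 3.0%).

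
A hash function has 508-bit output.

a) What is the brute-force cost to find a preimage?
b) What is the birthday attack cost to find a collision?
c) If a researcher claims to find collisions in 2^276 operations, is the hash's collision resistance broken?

Step 1: Preimage resistance requires brute-force of 2^508 operations.
Step 2: Collision resistance (birthday bound) = 2^(508/2) = 2^254.
Step 3: The claimed attack costs 2^276 operations.
Step 4: Since 2^276 >= 2^254, the claimed attack is no faster than the generic birthday attack, so this does not break collision resistance.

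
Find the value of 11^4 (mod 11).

Step 1: Compute 11^4 mod 11 step by step, reducing modulo 11 at each step.
  11^1 mod 11 = 0
  11^2 mod 11 = (0 * 11) mod 11 = 0
  11^3 mod 11 = (0 * 11) mod 11 = 0
  11^4 mod 11 = (0 * 11) mod 11 = 0
Step 2: Result = 0.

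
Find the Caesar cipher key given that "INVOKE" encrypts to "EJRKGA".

Step 1: Compare first letters: I (position 8) -> E (position 4).
Step 2: Shift = (4 - 8) mod 26 = 22.
The shift value is 22.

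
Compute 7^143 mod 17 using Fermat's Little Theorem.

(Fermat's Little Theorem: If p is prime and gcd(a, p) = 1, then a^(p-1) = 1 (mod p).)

Step 1: Since 17 is prime, by Fermat's Little Theorem: 7^16 = 1 (mod 17).
Step 2: Reduce exponent: 143 mod 16 = 15.
Step 3: So 7^143 = 7^15 (mod 17).
Step 4: 7^15 mod 17 = 5.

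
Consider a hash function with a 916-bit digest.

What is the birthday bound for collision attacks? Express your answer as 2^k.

Step 1: The birthday paradox gives collision probability ~50% after sqrt(2^n) = 2^(n/2) hashes.
Step 2: For 916-bit output: 2^(916/2) = 2^458.
Step 3: Approximately 2^458 hash computations needed.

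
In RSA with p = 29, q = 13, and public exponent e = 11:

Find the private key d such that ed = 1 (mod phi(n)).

Step 1: n = 29 * 13 = 377.
Step 2: phi(n) = 28 * 12 = 336.
Step 3: Find d such that 11 * d = 1 (mod 336).
Step 4: d = 11^(-1) mod 336 = 275.
Verification: 11 * 275 = 3025 = 9 * 336 + 1.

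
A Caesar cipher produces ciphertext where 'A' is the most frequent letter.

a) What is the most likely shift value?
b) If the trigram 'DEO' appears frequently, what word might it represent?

Step 1: In English, 'E' is the most frequent letter (12.7%).
Step 2: The most frequent ciphertext letter is 'A' (position 0).
Step 3: Shift = (0 - 4) mod 26 = 22.
Step 4: Decrypt 'DEO' by shifting back 22:
  D -> H
  E -> I
  O -> S
Step 5: 'DEO' decrypts to 'HIS'.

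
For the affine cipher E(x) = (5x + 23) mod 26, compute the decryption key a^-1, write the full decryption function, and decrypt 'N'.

Step 1: Find a^-1, the modular inverse of 5 mod 26.
Step 2: We need 5 * a^-1 = 1 (mod 26).
Step 3: 5 * 21 = 105 = 4 * 26 + 1, so a^-1 = 21.
Step 4: D(y) = 21(y - 23) mod 26.
Step 5: Apply to 'N' (y = 13): D(13) = 21 * (13 - 23) mod 26 = 21 * -10 mod 26 = 24 -> 'Y'.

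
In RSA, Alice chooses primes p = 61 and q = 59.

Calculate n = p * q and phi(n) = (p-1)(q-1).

Step 1: n = p * q = 61 * 59 = 3599.
Step 2: phi(n) = (p-1)(q-1) = 60 * 58 = 3480.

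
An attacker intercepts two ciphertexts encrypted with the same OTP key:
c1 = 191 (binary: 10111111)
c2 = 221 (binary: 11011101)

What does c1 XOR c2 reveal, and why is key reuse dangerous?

Step 1: c1 XOR c2 = (m1 XOR k) XOR (m2 XOR k).
Step 2: By XOR associativity/commutativity: = m1 XOR m2 XOR k XOR k = m1 XOR m2.
Step 3: 10111111 XOR 11011101 = 01100010 = 98.
Step 4: The key cancels out! An attacker learns m1 XOR m2 = 98, revealing the relationship between plaintexts.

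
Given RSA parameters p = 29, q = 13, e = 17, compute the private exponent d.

Step 1: n = 29 * 13 = 377.
Step 2: phi(n) = 28 * 12 = 336.
Step 3: Find d such that 17 * d = 1 (mod 336).
Step 4: d = 17^(-1) mod 336 = 257.
Verification: 17 * 257 = 4369 = 13 * 336 + 1.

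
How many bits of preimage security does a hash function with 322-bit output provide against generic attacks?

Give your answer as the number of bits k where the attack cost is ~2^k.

Step 1: The hash has a 322-bit output.
Step 2: Preimage resistance means: given a digest h(x), it should be infeasible to find any input that hashes to it.
With a 322-bit output there are 2^322 possible digests, so a generic brute-force preimage search costs about 2^322 evaluations.
Step 3: Security level = 322 bits.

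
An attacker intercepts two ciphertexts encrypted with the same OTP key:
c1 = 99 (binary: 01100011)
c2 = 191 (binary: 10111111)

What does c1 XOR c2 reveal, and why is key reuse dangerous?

Step 1: c1 XOR c2 = (m1 XOR k) XOR (m2 XOR k).
Step 2: By XOR associativity/commutativity: = m1 XOR m2 XOR k XOR k = m1 XOR m2.
Step 3: 01100011 XOR 10111111 = 11011100 = 220.
Step 4: The key cancels out! An attacker learns m1 XOR m2 = 220, revealing the relationship between plaintexts.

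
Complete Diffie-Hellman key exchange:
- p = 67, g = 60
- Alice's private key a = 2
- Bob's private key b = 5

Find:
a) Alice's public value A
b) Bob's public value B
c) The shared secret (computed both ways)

Step 1: A = g^a mod p = 60^2 mod 67 = 49.
Step 2: B = g^b mod p = 60^5 mod 67 = 10.
Step 3: Alice computes s = B^a mod p = 10^2 mod 67 = 33.
Step 4: Bob computes s = A^b mod p = 49^5 mod 67 = 33.
Both sides agree: shared secret = 33.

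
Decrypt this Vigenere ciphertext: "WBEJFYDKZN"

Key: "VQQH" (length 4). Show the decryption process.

Step 1: Key 'VQQH' has length 4. Extended key: VQQHVQQHVQ
Step 2: Decrypt each position:
  W(22) - V(21) = 1 = B
  B(1) - Q(16) = 11 = L
  E(4) - Q(16) = 14 = O
  J(9) - H(7) = 2 = C
  F(5) - V(21) = 10 = K
  Y(24) - Q(16) = 8 = I
  D(3) - Q(16) = 13 = N
  K(10) - H(7) = 3 = D
  Z(25) - V(21) = 4 = E
  N(13) - Q(16) = 23 = X
Plaintext: BLOCKINDEX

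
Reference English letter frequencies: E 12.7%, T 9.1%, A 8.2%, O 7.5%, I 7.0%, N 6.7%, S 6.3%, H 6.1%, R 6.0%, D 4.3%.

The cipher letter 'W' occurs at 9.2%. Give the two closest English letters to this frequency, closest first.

Step 1: Observed frequency of 'W' is 9.2%.
Step 2: Compute distances to each reference frequency and sort:
  T (9.1%): difference = 0.1% <-- BEST
  A (8.2%): difference = 1.0% <-- RUNNER-UP
  O (7.5%): difference = 1.7%
  I (7.0%): difference = 2.2%
  N (6.7%): difference = 2.5%
Step 3: Most likely is 'T' (9.1%, diff 0.1%); second most likely is 'A' (8.2%, diff 1.0%).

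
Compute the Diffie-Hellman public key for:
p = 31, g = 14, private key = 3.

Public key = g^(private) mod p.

Step 1: A = g^a mod p = 14^3 mod 31.
  14^1 mod 31 = 14
  14^2 mod 31 = (14 * 14) mod 31 = 10
  14^3 mod 31 = (10 * 14) mod 31 = 16
Result: A = 16.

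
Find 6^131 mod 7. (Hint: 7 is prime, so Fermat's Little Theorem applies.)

Step 1: Since 7 is prime, by Fermat's Little Theorem: 6^6 = 1 (mod 7).
Step 2: Reduce exponent: 131 mod 6 = 5.
Step 3: So 6^131 = 6^5 (mod 7).
Step 4: 6^5 mod 7 = 6.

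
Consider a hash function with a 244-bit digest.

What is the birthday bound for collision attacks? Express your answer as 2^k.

Step 1: The birthday paradox gives collision probability ~50% after sqrt(2^n) = 2^(n/2) hashes.
Step 2: For 244-bit output: 2^(244/2) = 2^122.
Step 3: Approximately 2^122 hash computations needed.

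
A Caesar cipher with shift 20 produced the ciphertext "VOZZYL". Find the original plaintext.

Step 1: Reverse the shift by subtracting 20 from each letter position.
  V (position 21) -> position (21-20) mod 26 = 1 -> B
  O (position 14) -> position (14-20) mod 26 = 20 -> U
  Z (position 25) -> position (25-20) mod 26 = 5 -> F
  Z (position 25) -> position (25-20) mod 26 = 5 -> F
  Y (position 24) -> position (24-20) mod 26 = 4 -> E
  L (position 11) -> position (11-20) mod 26 = 17 -> R
Decrypted message: BUFFER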